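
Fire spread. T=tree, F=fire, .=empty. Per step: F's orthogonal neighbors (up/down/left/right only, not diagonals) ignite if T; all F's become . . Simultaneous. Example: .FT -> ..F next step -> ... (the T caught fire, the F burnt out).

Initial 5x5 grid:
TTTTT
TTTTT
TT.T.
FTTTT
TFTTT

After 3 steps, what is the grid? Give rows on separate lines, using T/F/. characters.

Step 1: 4 trees catch fire, 2 burn out
  TTTTT
  TTTTT
  FT.T.
  .FTTT
  F.FTT
Step 2: 4 trees catch fire, 4 burn out
  TTTTT
  FTTTT
  .F.T.
  ..FTT
  ...FT
Step 3: 4 trees catch fire, 4 burn out
  FTTTT
  .FTTT
  ...T.
  ...FT
  ....F

FTTTT
.FTTT
...T.
...FT
....F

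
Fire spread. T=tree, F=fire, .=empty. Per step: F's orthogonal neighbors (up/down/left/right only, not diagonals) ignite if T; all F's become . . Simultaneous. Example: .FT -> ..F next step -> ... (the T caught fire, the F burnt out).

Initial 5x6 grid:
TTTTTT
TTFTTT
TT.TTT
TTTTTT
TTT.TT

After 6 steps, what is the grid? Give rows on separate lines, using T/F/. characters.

Step 1: 3 trees catch fire, 1 burn out
  TTFTTT
  TF.FTT
  TT.TTT
  TTTTTT
  TTT.TT
Step 2: 6 trees catch fire, 3 burn out
  TF.FTT
  F...FT
  TF.FTT
  TTTTTT
  TTT.TT
Step 3: 7 trees catch fire, 6 burn out
  F...FT
  .....F
  F...FT
  TFTFTT
  TTT.TT
Step 4: 6 trees catch fire, 7 burn out
  .....F
  ......
  .....F
  F.F.FT
  TFT.TT
Step 5: 4 trees catch fire, 6 burn out
  ......
  ......
  ......
  .....F
  F.F.FT
Step 6: 1 trees catch fire, 4 burn out
  ......
  ......
  ......
  ......
  .....F

......
......
......
......
.....F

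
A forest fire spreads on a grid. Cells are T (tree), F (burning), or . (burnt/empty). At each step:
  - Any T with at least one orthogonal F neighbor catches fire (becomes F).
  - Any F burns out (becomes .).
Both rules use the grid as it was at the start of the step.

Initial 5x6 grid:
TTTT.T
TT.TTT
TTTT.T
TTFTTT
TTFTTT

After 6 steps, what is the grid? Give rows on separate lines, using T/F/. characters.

Step 1: 5 trees catch fire, 2 burn out
  TTTT.T
  TT.TTT
  TTFT.T
  TF.FTT
  TF.FTT
Step 2: 6 trees catch fire, 5 burn out
  TTTT.T
  TT.TTT
  TF.F.T
  F...FT
  F...FT
Step 3: 5 trees catch fire, 6 burn out
  TTTT.T
  TF.FTT
  F....T
  .....F
  .....F
Step 4: 5 trees catch fire, 5 burn out
  TFTF.T
  F...FT
  .....F
  ......
  ......
Step 5: 3 trees catch fire, 5 burn out
  F.F..T
  .....F
  ......
  ......
  ......
Step 6: 1 trees catch fire, 3 burn out
  .....F
  ......
  ......
  ......
  ......

.....F
......
......
......
......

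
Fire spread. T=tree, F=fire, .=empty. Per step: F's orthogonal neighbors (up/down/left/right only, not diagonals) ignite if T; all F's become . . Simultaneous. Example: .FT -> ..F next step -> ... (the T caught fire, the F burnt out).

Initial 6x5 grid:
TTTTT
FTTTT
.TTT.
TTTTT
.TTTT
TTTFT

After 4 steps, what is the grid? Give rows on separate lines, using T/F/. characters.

Step 1: 5 trees catch fire, 2 burn out
  FTTTT
  .FTTT
  .TTT.
  TTTTT
  .TTFT
  TTF.F
Step 2: 7 trees catch fire, 5 burn out
  .FTTT
  ..FTT
  .FTT.
  TTTFT
  .TF.F
  TF...
Step 3: 9 trees catch fire, 7 burn out
  ..FTT
  ...FT
  ..FF.
  TFF.F
  .F...
  F....
Step 4: 3 trees catch fire, 9 burn out
  ...FT
  ....F
  .....
  F....
  .....
  .....

...FT
....F
.....
F....
.....
.....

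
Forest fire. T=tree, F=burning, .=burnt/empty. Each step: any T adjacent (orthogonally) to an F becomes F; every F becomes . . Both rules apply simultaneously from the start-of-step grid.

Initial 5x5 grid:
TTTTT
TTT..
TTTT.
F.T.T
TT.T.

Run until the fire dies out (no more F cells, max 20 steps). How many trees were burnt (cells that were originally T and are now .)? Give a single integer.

Answer: 15

Derivation:
Step 1: +2 fires, +1 burnt (F count now 2)
Step 2: +3 fires, +2 burnt (F count now 3)
Step 3: +3 fires, +3 burnt (F count now 3)
Step 4: +4 fires, +3 burnt (F count now 4)
Step 5: +1 fires, +4 burnt (F count now 1)
Step 6: +1 fires, +1 burnt (F count now 1)
Step 7: +1 fires, +1 burnt (F count now 1)
Step 8: +0 fires, +1 burnt (F count now 0)
Fire out after step 8
Initially T: 17, now '.': 23
Total burnt (originally-T cells now '.'): 15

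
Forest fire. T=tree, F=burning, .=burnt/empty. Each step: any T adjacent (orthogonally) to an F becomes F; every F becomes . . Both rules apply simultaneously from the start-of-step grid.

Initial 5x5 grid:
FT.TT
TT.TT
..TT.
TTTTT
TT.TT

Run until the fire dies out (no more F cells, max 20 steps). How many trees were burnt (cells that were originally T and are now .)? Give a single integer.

Step 1: +2 fires, +1 burnt (F count now 2)
Step 2: +1 fires, +2 burnt (F count now 1)
Step 3: +0 fires, +1 burnt (F count now 0)
Fire out after step 3
Initially T: 18, now '.': 10
Total burnt (originally-T cells now '.'): 3

Answer: 3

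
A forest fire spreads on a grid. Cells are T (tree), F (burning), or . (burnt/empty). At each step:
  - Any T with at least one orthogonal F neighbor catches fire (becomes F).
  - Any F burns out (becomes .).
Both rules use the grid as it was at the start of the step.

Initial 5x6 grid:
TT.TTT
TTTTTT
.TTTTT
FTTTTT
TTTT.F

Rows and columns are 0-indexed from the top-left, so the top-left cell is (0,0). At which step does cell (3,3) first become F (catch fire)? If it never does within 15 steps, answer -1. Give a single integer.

Step 1: cell (3,3)='T' (+3 fires, +2 burnt)
Step 2: cell (3,3)='T' (+5 fires, +3 burnt)
Step 3: cell (3,3)='F' (+6 fires, +5 burnt)
  -> target ignites at step 3
Step 4: cell (3,3)='.' (+7 fires, +6 burnt)
Step 5: cell (3,3)='.' (+3 fires, +7 burnt)
Step 6: cell (3,3)='.' (+1 fires, +3 burnt)
Step 7: cell (3,3)='.' (+0 fires, +1 burnt)
  fire out at step 7

3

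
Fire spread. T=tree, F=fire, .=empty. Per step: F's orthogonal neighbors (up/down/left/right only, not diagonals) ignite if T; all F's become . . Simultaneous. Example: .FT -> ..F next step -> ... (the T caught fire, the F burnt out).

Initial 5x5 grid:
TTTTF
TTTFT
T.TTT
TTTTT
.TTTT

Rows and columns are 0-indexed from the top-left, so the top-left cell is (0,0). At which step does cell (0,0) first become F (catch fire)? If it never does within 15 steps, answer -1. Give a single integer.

Step 1: cell (0,0)='T' (+4 fires, +2 burnt)
Step 2: cell (0,0)='T' (+5 fires, +4 burnt)
Step 3: cell (0,0)='T' (+5 fires, +5 burnt)
Step 4: cell (0,0)='F' (+5 fires, +5 burnt)
  -> target ignites at step 4
Step 5: cell (0,0)='.' (+2 fires, +5 burnt)
Step 6: cell (0,0)='.' (+0 fires, +2 burnt)
  fire out at step 6

4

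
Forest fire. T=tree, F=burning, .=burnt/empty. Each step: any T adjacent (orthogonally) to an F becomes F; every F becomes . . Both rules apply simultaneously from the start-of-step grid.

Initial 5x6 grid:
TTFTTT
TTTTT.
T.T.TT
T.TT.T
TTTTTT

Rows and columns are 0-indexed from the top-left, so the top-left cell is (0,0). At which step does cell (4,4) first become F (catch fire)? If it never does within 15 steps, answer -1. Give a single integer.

Step 1: cell (4,4)='T' (+3 fires, +1 burnt)
Step 2: cell (4,4)='T' (+5 fires, +3 burnt)
Step 3: cell (4,4)='T' (+4 fires, +5 burnt)
Step 4: cell (4,4)='T' (+4 fires, +4 burnt)
Step 5: cell (4,4)='T' (+4 fires, +4 burnt)
Step 6: cell (4,4)='F' (+3 fires, +4 burnt)
  -> target ignites at step 6
Step 7: cell (4,4)='.' (+1 fires, +3 burnt)
Step 8: cell (4,4)='.' (+0 fires, +1 burnt)
  fire out at step 8

6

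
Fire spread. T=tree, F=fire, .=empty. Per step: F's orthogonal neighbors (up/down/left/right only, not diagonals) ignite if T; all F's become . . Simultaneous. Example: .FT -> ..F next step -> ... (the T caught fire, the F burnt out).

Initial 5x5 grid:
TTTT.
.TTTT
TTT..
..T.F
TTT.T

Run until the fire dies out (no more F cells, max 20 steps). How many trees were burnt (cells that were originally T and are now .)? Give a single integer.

Step 1: +1 fires, +1 burnt (F count now 1)
Step 2: +0 fires, +1 burnt (F count now 0)
Fire out after step 2
Initially T: 16, now '.': 10
Total burnt (originally-T cells now '.'): 1

Answer: 1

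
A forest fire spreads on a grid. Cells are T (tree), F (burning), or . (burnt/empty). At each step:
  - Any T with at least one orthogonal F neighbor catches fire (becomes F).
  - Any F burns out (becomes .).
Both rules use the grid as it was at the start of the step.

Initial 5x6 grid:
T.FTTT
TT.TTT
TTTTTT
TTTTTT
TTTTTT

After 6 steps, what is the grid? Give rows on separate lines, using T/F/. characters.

Step 1: 1 trees catch fire, 1 burn out
  T..FTT
  TT.TTT
  TTTTTT
  TTTTTT
  TTTTTT
Step 2: 2 trees catch fire, 1 burn out
  T...FT
  TT.FTT
  TTTTTT
  TTTTTT
  TTTTTT
Step 3: 3 trees catch fire, 2 burn out
  T....F
  TT..FT
  TTTFTT
  TTTTTT
  TTTTTT
Step 4: 4 trees catch fire, 3 burn out
  T.....
  TT...F
  TTF.FT
  TTTFTT
  TTTTTT
Step 5: 5 trees catch fire, 4 burn out
  T.....
  TT....
  TF...F
  TTF.FT
  TTTFTT
Step 6: 6 trees catch fire, 5 burn out
  T.....
  TF....
  F.....
  TF...F
  TTF.FT

T.....
TF....
F.....
TF...F
TTF.FT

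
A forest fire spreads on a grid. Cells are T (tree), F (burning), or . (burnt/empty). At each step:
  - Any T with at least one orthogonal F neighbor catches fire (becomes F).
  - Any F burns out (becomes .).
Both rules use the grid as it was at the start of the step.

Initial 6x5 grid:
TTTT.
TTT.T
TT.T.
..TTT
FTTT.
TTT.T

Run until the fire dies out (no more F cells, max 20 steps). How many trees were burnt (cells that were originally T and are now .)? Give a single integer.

Answer: 10

Derivation:
Step 1: +2 fires, +1 burnt (F count now 2)
Step 2: +2 fires, +2 burnt (F count now 2)
Step 3: +3 fires, +2 burnt (F count now 3)
Step 4: +1 fires, +3 burnt (F count now 1)
Step 5: +2 fires, +1 burnt (F count now 2)
Step 6: +0 fires, +2 burnt (F count now 0)
Fire out after step 6
Initially T: 21, now '.': 19
Total burnt (originally-T cells now '.'): 10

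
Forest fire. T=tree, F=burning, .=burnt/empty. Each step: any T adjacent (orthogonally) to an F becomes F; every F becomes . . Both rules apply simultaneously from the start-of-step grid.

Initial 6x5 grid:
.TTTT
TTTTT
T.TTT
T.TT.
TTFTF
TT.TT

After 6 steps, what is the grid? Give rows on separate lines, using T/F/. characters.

Step 1: 4 trees catch fire, 2 burn out
  .TTTT
  TTTTT
  T.TTT
  T.FT.
  TF.F.
  TT.TF
Step 2: 5 trees catch fire, 4 burn out
  .TTTT
  TTTTT
  T.FTT
  T..F.
  F....
  TF.F.
Step 3: 4 trees catch fire, 5 burn out
  .TTTT
  TTFTT
  T..FT
  F....
  .....
  F....
Step 4: 5 trees catch fire, 4 burn out
  .TFTT
  TF.FT
  F...F
  .....
  .....
  .....
Step 5: 4 trees catch fire, 5 burn out
  .F.FT
  F...F
  .....
  .....
  .....
  .....
Step 6: 1 trees catch fire, 4 burn out
  ....F
  .....
  .....
  .....
  .....
  .....

....F
.....
.....
.....
.....
.....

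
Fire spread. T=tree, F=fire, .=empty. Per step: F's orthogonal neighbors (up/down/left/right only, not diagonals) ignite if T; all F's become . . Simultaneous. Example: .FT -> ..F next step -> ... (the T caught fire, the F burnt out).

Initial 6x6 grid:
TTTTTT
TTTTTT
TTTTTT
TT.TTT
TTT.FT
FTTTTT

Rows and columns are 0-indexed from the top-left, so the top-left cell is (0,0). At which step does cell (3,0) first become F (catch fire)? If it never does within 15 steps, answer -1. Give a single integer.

Step 1: cell (3,0)='T' (+5 fires, +2 burnt)
Step 2: cell (3,0)='F' (+8 fires, +5 burnt)
  -> target ignites at step 2
Step 3: cell (3,0)='.' (+6 fires, +8 burnt)
Step 4: cell (3,0)='.' (+6 fires, +6 burnt)
Step 5: cell (3,0)='.' (+5 fires, +6 burnt)
Step 6: cell (3,0)='.' (+2 fires, +5 burnt)
Step 7: cell (3,0)='.' (+0 fires, +2 burnt)
  fire out at step 7

2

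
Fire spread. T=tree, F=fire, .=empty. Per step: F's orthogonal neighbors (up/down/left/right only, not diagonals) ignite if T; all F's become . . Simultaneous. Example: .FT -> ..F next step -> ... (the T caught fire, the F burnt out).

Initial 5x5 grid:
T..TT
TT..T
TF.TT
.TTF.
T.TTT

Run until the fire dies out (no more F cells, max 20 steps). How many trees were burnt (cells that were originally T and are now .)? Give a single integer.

Step 1: +6 fires, +2 burnt (F count now 6)
Step 2: +4 fires, +6 burnt (F count now 4)
Step 3: +2 fires, +4 burnt (F count now 2)
Step 4: +1 fires, +2 burnt (F count now 1)
Step 5: +1 fires, +1 burnt (F count now 1)
Step 6: +0 fires, +1 burnt (F count now 0)
Fire out after step 6
Initially T: 15, now '.': 24
Total burnt (originally-T cells now '.'): 14

Answer: 14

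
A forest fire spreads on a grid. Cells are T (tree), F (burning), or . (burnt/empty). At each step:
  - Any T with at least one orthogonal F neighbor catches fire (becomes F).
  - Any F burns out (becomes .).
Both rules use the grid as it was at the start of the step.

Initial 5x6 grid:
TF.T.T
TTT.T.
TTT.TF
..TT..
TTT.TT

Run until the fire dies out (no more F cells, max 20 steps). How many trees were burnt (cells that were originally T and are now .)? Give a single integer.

Step 1: +3 fires, +2 burnt (F count now 3)
Step 2: +4 fires, +3 burnt (F count now 4)
Step 3: +2 fires, +4 burnt (F count now 2)
Step 4: +1 fires, +2 burnt (F count now 1)
Step 5: +2 fires, +1 burnt (F count now 2)
Step 6: +1 fires, +2 burnt (F count now 1)
Step 7: +1 fires, +1 burnt (F count now 1)
Step 8: +0 fires, +1 burnt (F count now 0)
Fire out after step 8
Initially T: 18, now '.': 26
Total burnt (originally-T cells now '.'): 14

Answer: 14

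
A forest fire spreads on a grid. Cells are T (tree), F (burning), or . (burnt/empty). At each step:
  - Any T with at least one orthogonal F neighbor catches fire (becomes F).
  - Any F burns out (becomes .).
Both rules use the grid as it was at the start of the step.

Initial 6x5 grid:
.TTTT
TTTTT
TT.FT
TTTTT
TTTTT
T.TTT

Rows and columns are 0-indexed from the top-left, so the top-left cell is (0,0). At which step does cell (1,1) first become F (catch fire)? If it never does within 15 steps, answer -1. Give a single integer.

Step 1: cell (1,1)='T' (+3 fires, +1 burnt)
Step 2: cell (1,1)='T' (+6 fires, +3 burnt)
Step 3: cell (1,1)='F' (+7 fires, +6 burnt)
  -> target ignites at step 3
Step 4: cell (1,1)='.' (+7 fires, +7 burnt)
Step 5: cell (1,1)='.' (+2 fires, +7 burnt)
Step 6: cell (1,1)='.' (+1 fires, +2 burnt)
Step 7: cell (1,1)='.' (+0 fires, +1 burnt)
  fire out at step 7

3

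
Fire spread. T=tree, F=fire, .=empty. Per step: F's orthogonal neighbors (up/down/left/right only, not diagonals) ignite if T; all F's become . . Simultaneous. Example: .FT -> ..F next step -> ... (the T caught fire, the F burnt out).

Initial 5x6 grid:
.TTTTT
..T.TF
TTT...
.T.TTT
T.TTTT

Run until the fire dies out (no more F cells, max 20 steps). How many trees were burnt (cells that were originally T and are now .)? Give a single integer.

Answer: 11

Derivation:
Step 1: +2 fires, +1 burnt (F count now 2)
Step 2: +1 fires, +2 burnt (F count now 1)
Step 3: +1 fires, +1 burnt (F count now 1)
Step 4: +1 fires, +1 burnt (F count now 1)
Step 5: +2 fires, +1 burnt (F count now 2)
Step 6: +1 fires, +2 burnt (F count now 1)
Step 7: +1 fires, +1 burnt (F count now 1)
Step 8: +2 fires, +1 burnt (F count now 2)
Step 9: +0 fires, +2 burnt (F count now 0)
Fire out after step 9
Initially T: 19, now '.': 22
Total burnt (originally-T cells now '.'): 11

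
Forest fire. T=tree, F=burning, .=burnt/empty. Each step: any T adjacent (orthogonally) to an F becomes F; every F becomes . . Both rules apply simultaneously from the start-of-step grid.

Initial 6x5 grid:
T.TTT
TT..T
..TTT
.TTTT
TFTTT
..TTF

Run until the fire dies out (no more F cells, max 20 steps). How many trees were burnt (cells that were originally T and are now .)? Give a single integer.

Answer: 17

Derivation:
Step 1: +5 fires, +2 burnt (F count now 5)
Step 2: +4 fires, +5 burnt (F count now 4)
Step 3: +3 fires, +4 burnt (F count now 3)
Step 4: +2 fires, +3 burnt (F count now 2)
Step 5: +1 fires, +2 burnt (F count now 1)
Step 6: +1 fires, +1 burnt (F count now 1)
Step 7: +1 fires, +1 burnt (F count now 1)
Step 8: +0 fires, +1 burnt (F count now 0)
Fire out after step 8
Initially T: 20, now '.': 27
Total burnt (originally-T cells now '.'): 17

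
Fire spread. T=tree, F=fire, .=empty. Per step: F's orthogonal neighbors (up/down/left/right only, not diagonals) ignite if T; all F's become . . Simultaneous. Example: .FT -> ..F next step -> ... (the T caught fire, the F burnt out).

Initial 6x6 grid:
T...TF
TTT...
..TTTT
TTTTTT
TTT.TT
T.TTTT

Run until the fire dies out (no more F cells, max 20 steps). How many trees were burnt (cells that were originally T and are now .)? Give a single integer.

Step 1: +1 fires, +1 burnt (F count now 1)
Step 2: +0 fires, +1 burnt (F count now 0)
Fire out after step 2
Initially T: 25, now '.': 12
Total burnt (originally-T cells now '.'): 1

Answer: 1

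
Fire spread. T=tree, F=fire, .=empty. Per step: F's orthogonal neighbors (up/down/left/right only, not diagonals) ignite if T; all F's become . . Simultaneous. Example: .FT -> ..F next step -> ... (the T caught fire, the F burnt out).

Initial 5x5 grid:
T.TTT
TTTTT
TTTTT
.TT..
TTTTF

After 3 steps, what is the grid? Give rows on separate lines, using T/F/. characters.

Step 1: 1 trees catch fire, 1 burn out
  T.TTT
  TTTTT
  TTTTT
  .TT..
  TTTF.
Step 2: 1 trees catch fire, 1 burn out
  T.TTT
  TTTTT
  TTTTT
  .TT..
  TTF..
Step 3: 2 trees catch fire, 1 burn out
  T.TTT
  TTTTT
  TTTTT
  .TF..
  TF...

T.TTT
TTTTT
TTTTT
.TF..
TF...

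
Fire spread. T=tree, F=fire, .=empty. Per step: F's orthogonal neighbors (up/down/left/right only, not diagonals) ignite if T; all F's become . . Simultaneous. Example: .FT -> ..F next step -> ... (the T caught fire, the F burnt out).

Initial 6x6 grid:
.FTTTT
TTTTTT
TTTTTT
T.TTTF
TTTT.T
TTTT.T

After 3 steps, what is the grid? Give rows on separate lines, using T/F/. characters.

Step 1: 5 trees catch fire, 2 burn out
  ..FTTT
  TFTTTT
  TTTTTF
  T.TTF.
  TTTT.F
  TTTT.T
Step 2: 8 trees catch fire, 5 burn out
  ...FTT
  F.FTTF
  TFTTF.
  T.TF..
  TTTT..
  TTTT.F
Step 3: 9 trees catch fire, 8 burn out
  ....FF
  ...FF.
  F.FF..
  T.F...
  TTTF..
  TTTT..

....FF
...FF.
F.FF..
T.F...
TTTF..
TTTT..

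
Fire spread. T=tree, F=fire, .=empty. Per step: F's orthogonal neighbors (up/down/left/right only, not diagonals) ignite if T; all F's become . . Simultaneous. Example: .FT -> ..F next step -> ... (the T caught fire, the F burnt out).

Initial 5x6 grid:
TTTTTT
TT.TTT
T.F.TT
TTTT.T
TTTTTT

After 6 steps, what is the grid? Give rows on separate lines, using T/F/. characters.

Step 1: 1 trees catch fire, 1 burn out
  TTTTTT
  TT.TTT
  T...TT
  TTFT.T
  TTTTTT
Step 2: 3 trees catch fire, 1 burn out
  TTTTTT
  TT.TTT
  T...TT
  TF.F.T
  TTFTTT
Step 3: 3 trees catch fire, 3 burn out
  TTTTTT
  TT.TTT
  T...TT
  F....T
  TF.FTT
Step 4: 3 trees catch fire, 3 burn out
  TTTTTT
  TT.TTT
  F...TT
  .....T
  F...FT
Step 5: 2 trees catch fire, 3 burn out
  TTTTTT
  FT.TTT
  ....TT
  .....T
  .....F
Step 6: 3 trees catch fire, 2 burn out
  FTTTTT
  .F.TTT
  ....TT
  .....F
  ......

FTTTTT
.F.TTT
....TT
.....F
......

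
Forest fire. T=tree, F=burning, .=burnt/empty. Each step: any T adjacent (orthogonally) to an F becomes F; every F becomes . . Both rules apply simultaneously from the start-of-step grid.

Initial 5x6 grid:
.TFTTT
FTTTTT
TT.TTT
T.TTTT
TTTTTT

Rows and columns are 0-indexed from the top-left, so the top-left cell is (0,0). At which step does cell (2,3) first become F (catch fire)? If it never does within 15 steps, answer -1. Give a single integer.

Step 1: cell (2,3)='T' (+5 fires, +2 burnt)
Step 2: cell (2,3)='T' (+4 fires, +5 burnt)
Step 3: cell (2,3)='F' (+4 fires, +4 burnt)
  -> target ignites at step 3
Step 4: cell (2,3)='.' (+4 fires, +4 burnt)
Step 5: cell (2,3)='.' (+5 fires, +4 burnt)
Step 6: cell (2,3)='.' (+2 fires, +5 burnt)
Step 7: cell (2,3)='.' (+1 fires, +2 burnt)
Step 8: cell (2,3)='.' (+0 fires, +1 burnt)
  fire out at step 8

3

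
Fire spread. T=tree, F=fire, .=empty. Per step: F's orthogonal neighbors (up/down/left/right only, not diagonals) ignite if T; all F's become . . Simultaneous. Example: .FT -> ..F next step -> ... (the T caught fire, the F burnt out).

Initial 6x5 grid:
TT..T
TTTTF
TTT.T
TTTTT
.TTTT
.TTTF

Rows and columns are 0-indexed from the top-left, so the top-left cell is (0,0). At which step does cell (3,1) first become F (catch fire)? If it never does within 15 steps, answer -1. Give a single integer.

Step 1: cell (3,1)='T' (+5 fires, +2 burnt)
Step 2: cell (3,1)='T' (+4 fires, +5 burnt)
Step 3: cell (3,1)='T' (+5 fires, +4 burnt)
Step 4: cell (3,1)='T' (+5 fires, +5 burnt)
Step 5: cell (3,1)='F' (+3 fires, +5 burnt)
  -> target ignites at step 5
Step 6: cell (3,1)='.' (+1 fires, +3 burnt)
Step 7: cell (3,1)='.' (+0 fires, +1 burnt)
  fire out at step 7

5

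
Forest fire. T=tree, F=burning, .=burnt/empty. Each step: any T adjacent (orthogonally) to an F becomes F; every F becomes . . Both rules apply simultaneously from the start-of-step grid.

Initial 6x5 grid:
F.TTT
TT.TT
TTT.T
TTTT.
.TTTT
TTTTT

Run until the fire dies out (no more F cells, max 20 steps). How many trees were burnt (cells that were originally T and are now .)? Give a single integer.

Step 1: +1 fires, +1 burnt (F count now 1)
Step 2: +2 fires, +1 burnt (F count now 2)
Step 3: +2 fires, +2 burnt (F count now 2)
Step 4: +2 fires, +2 burnt (F count now 2)
Step 5: +2 fires, +2 burnt (F count now 2)
Step 6: +3 fires, +2 burnt (F count now 3)
Step 7: +3 fires, +3 burnt (F count now 3)
Step 8: +2 fires, +3 burnt (F count now 2)
Step 9: +1 fires, +2 burnt (F count now 1)
Step 10: +0 fires, +1 burnt (F count now 0)
Fire out after step 10
Initially T: 24, now '.': 24
Total burnt (originally-T cells now '.'): 18

Answer: 18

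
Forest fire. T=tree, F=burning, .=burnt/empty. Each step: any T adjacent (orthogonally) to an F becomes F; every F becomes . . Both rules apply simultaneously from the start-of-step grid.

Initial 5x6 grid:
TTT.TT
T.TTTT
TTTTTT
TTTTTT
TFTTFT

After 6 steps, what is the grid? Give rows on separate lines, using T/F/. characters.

Step 1: 6 trees catch fire, 2 burn out
  TTT.TT
  T.TTTT
  TTTTTT
  TFTTFT
  F.FF.F
Step 2: 6 trees catch fire, 6 burn out
  TTT.TT
  T.TTTT
  TFTTFT
  F.FF.F
  ......
Step 3: 5 trees catch fire, 6 burn out
  TTT.TT
  T.TTFT
  F.FF.F
  ......
  ......
Step 4: 5 trees catch fire, 5 burn out
  TTT.FT
  F.FF.F
  ......
  ......
  ......
Step 5: 3 trees catch fire, 5 burn out
  FTF..F
  ......
  ......
  ......
  ......
Step 6: 1 trees catch fire, 3 burn out
  .F....
  ......
  ......
  ......
  ......

.F....
......
......
......
......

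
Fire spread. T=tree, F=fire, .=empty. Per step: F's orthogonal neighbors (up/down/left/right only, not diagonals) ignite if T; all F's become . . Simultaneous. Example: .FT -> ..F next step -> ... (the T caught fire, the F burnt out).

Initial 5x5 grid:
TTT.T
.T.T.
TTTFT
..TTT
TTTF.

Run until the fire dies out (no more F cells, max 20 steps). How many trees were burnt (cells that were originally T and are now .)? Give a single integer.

Answer: 15

Derivation:
Step 1: +5 fires, +2 burnt (F count now 5)
Step 2: +4 fires, +5 burnt (F count now 4)
Step 3: +3 fires, +4 burnt (F count now 3)
Step 4: +1 fires, +3 burnt (F count now 1)
Step 5: +2 fires, +1 burnt (F count now 2)
Step 6: +0 fires, +2 burnt (F count now 0)
Fire out after step 6
Initially T: 16, now '.': 24
Total burnt (originally-T cells now '.'): 15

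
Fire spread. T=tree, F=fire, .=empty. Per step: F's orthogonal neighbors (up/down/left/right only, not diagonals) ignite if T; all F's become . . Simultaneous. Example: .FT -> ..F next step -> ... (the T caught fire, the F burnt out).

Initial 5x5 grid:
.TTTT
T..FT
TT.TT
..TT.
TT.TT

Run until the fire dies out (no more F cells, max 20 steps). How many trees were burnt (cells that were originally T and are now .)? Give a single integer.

Step 1: +3 fires, +1 burnt (F count now 3)
Step 2: +4 fires, +3 burnt (F count now 4)
Step 3: +3 fires, +4 burnt (F count now 3)
Step 4: +1 fires, +3 burnt (F count now 1)
Step 5: +0 fires, +1 burnt (F count now 0)
Fire out after step 5
Initially T: 16, now '.': 20
Total burnt (originally-T cells now '.'): 11

Answer: 11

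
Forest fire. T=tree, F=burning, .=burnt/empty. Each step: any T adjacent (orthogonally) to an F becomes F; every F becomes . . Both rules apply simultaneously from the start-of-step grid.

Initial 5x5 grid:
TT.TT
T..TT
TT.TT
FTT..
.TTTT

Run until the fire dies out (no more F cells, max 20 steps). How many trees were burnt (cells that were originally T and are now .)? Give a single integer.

Step 1: +2 fires, +1 burnt (F count now 2)
Step 2: +4 fires, +2 burnt (F count now 4)
Step 3: +2 fires, +4 burnt (F count now 2)
Step 4: +2 fires, +2 burnt (F count now 2)
Step 5: +1 fires, +2 burnt (F count now 1)
Step 6: +0 fires, +1 burnt (F count now 0)
Fire out after step 6
Initially T: 17, now '.': 19
Total burnt (originally-T cells now '.'): 11

Answer: 11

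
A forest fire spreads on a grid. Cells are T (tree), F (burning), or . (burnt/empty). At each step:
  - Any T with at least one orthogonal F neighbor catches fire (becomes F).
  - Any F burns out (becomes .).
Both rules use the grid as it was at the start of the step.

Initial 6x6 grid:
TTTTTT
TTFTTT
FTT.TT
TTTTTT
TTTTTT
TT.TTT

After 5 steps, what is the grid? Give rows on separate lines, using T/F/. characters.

Step 1: 7 trees catch fire, 2 burn out
  TTFTTT
  FF.FTT
  .FF.TT
  FTTTTT
  TTTTTT
  TT.TTT
Step 2: 7 trees catch fire, 7 burn out
  FF.FTT
  ....FT
  ....TT
  .FFTTT
  FTTTTT
  TT.TTT
Step 3: 7 trees catch fire, 7 burn out
  ....FT
  .....F
  ....FT
  ...FTT
  .FFTTT
  FT.TTT
Step 4: 5 trees catch fire, 7 burn out
  .....F
  ......
  .....F
  ....FT
  ...FTT
  .F.TTT
Step 5: 3 trees catch fire, 5 burn out
  ......
  ......
  ......
  .....F
  ....FT
  ...FTT

......
......
......
.....F
....FT
...FTT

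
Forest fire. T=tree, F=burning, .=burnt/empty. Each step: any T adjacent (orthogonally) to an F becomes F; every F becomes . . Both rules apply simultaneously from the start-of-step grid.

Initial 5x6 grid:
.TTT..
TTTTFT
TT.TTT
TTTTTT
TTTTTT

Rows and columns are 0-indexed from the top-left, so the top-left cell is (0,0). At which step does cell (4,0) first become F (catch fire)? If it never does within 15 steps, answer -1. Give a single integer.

Step 1: cell (4,0)='T' (+3 fires, +1 burnt)
Step 2: cell (4,0)='T' (+5 fires, +3 burnt)
Step 3: cell (4,0)='T' (+5 fires, +5 burnt)
Step 4: cell (4,0)='T' (+6 fires, +5 burnt)
Step 5: cell (4,0)='T' (+3 fires, +6 burnt)
Step 6: cell (4,0)='T' (+2 fires, +3 burnt)
Step 7: cell (4,0)='F' (+1 fires, +2 burnt)
  -> target ignites at step 7
Step 8: cell (4,0)='.' (+0 fires, +1 burnt)
  fire out at step 8

7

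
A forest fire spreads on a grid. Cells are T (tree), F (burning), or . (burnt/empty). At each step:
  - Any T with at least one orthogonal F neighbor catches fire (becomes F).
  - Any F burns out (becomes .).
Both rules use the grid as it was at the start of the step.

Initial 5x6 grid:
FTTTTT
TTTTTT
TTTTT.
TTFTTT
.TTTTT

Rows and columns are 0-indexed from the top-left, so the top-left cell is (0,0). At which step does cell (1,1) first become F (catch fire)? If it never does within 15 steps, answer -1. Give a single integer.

Step 1: cell (1,1)='T' (+6 fires, +2 burnt)
Step 2: cell (1,1)='F' (+10 fires, +6 burnt)
  -> target ignites at step 2
Step 3: cell (1,1)='.' (+5 fires, +10 burnt)
Step 4: cell (1,1)='.' (+3 fires, +5 burnt)
Step 5: cell (1,1)='.' (+2 fires, +3 burnt)
Step 6: cell (1,1)='.' (+0 fires, +2 burnt)
  fire out at step 6

2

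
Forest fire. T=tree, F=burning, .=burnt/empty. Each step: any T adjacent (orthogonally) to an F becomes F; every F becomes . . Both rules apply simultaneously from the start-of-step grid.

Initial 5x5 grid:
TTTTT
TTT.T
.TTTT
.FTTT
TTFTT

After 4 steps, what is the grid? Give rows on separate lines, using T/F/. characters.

Step 1: 4 trees catch fire, 2 burn out
  TTTTT
  TTT.T
  .FTTT
  ..FTT
  TF.FT
Step 2: 5 trees catch fire, 4 burn out
  TTTTT
  TFT.T
  ..FTT
  ...FT
  F...F
Step 3: 5 trees catch fire, 5 burn out
  TFTTT
  F.F.T
  ...FT
  ....F
  .....
Step 4: 3 trees catch fire, 5 burn out
  F.FTT
  ....T
  ....F
  .....
  .....

F.FTT
....T
....F
.....
.....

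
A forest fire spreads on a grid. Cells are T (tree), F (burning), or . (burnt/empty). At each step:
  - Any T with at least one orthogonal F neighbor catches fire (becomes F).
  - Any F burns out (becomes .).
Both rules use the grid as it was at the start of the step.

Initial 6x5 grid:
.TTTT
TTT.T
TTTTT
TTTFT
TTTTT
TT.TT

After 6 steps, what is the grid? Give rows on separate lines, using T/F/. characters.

Step 1: 4 trees catch fire, 1 burn out
  .TTTT
  TTT.T
  TTTFT
  TTF.F
  TTTFT
  TT.TT
Step 2: 6 trees catch fire, 4 burn out
  .TTTT
  TTT.T
  TTF.F
  TF...
  TTF.F
  TT.FT
Step 3: 6 trees catch fire, 6 burn out
  .TTTT
  TTF.F
  TF...
  F....
  TF...
  TT..F
Step 4: 6 trees catch fire, 6 burn out
  .TFTF
  TF...
  F....
  .....
  F....
  TF...
Step 5: 4 trees catch fire, 6 burn out
  .F.F.
  F....
  .....
  .....
  .....
  F....
Step 6: 0 trees catch fire, 4 burn out
  .....
  .....
  .....
  .....
  .....
  .....

.....
.....
.....
.....
.....
.....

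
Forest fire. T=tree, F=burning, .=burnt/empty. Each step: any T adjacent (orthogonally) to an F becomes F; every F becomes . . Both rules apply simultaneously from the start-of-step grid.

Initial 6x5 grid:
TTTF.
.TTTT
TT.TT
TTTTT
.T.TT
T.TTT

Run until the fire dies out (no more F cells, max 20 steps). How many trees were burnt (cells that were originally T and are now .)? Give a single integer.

Step 1: +2 fires, +1 burnt (F count now 2)
Step 2: +4 fires, +2 burnt (F count now 4)
Step 3: +4 fires, +4 burnt (F count now 4)
Step 4: +4 fires, +4 burnt (F count now 4)
Step 5: +4 fires, +4 burnt (F count now 4)
Step 6: +4 fires, +4 burnt (F count now 4)
Step 7: +0 fires, +4 burnt (F count now 0)
Fire out after step 7
Initially T: 23, now '.': 29
Total burnt (originally-T cells now '.'): 22

Answer: 22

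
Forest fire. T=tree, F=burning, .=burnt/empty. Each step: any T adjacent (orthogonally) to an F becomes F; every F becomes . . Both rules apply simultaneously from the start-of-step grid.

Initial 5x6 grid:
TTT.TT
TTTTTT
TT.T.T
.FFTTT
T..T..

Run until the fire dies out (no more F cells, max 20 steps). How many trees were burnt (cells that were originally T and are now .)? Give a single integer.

Step 1: +2 fires, +2 burnt (F count now 2)
Step 2: +5 fires, +2 burnt (F count now 5)
Step 3: +5 fires, +5 burnt (F count now 5)
Step 4: +4 fires, +5 burnt (F count now 4)
Step 5: +2 fires, +4 burnt (F count now 2)
Step 6: +1 fires, +2 burnt (F count now 1)
Step 7: +0 fires, +1 burnt (F count now 0)
Fire out after step 7
Initially T: 20, now '.': 29
Total burnt (originally-T cells now '.'): 19

Answer: 19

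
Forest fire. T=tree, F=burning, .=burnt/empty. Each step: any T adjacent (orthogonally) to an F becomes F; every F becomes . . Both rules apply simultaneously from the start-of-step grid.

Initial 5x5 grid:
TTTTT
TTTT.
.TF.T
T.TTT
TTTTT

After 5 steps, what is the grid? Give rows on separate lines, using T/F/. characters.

Step 1: 3 trees catch fire, 1 burn out
  TTTTT
  TTFT.
  .F..T
  T.FTT
  TTTTT
Step 2: 5 trees catch fire, 3 burn out
  TTFTT
  TF.F.
  ....T
  T..FT
  TTFTT
Step 3: 6 trees catch fire, 5 burn out
  TF.FT
  F....
  ....T
  T...F
  TF.FT
Step 4: 5 trees catch fire, 6 burn out
  F...F
  .....
  ....F
  T....
  F...F
Step 5: 1 trees catch fire, 5 burn out
  .....
  .....
  .....
  F....
  .....

.....
.....
.....
F....
.....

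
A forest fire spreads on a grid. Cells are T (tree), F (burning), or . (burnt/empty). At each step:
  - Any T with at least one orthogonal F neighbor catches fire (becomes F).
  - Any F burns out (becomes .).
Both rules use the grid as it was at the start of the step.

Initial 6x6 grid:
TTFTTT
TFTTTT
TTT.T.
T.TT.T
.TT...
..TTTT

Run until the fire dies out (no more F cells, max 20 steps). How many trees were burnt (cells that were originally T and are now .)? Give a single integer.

Answer: 23

Derivation:
Step 1: +5 fires, +2 burnt (F count now 5)
Step 2: +5 fires, +5 burnt (F count now 5)
Step 3: +4 fires, +5 burnt (F count now 4)
Step 4: +4 fires, +4 burnt (F count now 4)
Step 5: +2 fires, +4 burnt (F count now 2)
Step 6: +1 fires, +2 burnt (F count now 1)
Step 7: +1 fires, +1 burnt (F count now 1)
Step 8: +1 fires, +1 burnt (F count now 1)
Step 9: +0 fires, +1 burnt (F count now 0)
Fire out after step 9
Initially T: 24, now '.': 35
Total burnt (originally-T cells now '.'): 23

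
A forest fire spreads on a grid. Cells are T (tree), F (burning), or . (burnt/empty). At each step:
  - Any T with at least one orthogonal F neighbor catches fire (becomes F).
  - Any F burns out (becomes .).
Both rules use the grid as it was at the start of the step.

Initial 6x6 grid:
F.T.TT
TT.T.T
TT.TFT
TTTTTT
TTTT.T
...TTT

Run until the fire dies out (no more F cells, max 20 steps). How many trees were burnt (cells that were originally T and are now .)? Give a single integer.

Step 1: +4 fires, +2 burnt (F count now 4)
Step 2: +6 fires, +4 burnt (F count now 6)
Step 3: +6 fires, +6 burnt (F count now 6)
Step 4: +6 fires, +6 burnt (F count now 6)
Step 5: +2 fires, +6 burnt (F count now 2)
Step 6: +0 fires, +2 burnt (F count now 0)
Fire out after step 6
Initially T: 25, now '.': 35
Total burnt (originally-T cells now '.'): 24

Answer: 24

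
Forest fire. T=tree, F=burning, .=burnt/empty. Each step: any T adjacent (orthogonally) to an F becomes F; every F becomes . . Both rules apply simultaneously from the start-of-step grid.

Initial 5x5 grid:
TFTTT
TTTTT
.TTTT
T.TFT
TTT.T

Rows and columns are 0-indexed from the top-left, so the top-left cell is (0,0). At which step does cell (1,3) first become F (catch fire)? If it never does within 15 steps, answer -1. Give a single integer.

Step 1: cell (1,3)='T' (+6 fires, +2 burnt)
Step 2: cell (1,3)='F' (+9 fires, +6 burnt)
  -> target ignites at step 2
Step 3: cell (1,3)='.' (+3 fires, +9 burnt)
Step 4: cell (1,3)='.' (+1 fires, +3 burnt)
Step 5: cell (1,3)='.' (+1 fires, +1 burnt)
Step 6: cell (1,3)='.' (+0 fires, +1 burnt)
  fire out at step 6

2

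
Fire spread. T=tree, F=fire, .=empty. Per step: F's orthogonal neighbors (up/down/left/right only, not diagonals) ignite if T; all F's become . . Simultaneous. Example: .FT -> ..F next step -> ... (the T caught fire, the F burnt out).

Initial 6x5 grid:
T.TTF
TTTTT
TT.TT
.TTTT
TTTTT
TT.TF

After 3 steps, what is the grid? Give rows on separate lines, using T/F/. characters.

Step 1: 4 trees catch fire, 2 burn out
  T.TF.
  TTTTF
  TT.TT
  .TTTT
  TTTTF
  TT.F.
Step 2: 5 trees catch fire, 4 burn out
  T.F..
  TTTF.
  TT.TF
  .TTTF
  TTTF.
  TT...
Step 3: 4 trees catch fire, 5 burn out
  T....
  TTF..
  TT.F.
  .TTF.
  TTF..
  TT...

T....
TTF..
TT.F.
.TTF.
TTF..
TT...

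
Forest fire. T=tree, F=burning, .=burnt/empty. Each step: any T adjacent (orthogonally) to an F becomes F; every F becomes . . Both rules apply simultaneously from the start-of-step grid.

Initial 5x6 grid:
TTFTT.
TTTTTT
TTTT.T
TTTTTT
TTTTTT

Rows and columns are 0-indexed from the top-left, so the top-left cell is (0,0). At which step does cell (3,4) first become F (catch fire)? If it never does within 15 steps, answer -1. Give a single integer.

Step 1: cell (3,4)='T' (+3 fires, +1 burnt)
Step 2: cell (3,4)='T' (+5 fires, +3 burnt)
Step 3: cell (3,4)='T' (+5 fires, +5 burnt)
Step 4: cell (3,4)='T' (+5 fires, +5 burnt)
Step 5: cell (3,4)='F' (+5 fires, +5 burnt)
  -> target ignites at step 5
Step 6: cell (3,4)='.' (+3 fires, +5 burnt)
Step 7: cell (3,4)='.' (+1 fires, +3 burnt)
Step 8: cell (3,4)='.' (+0 fires, +1 burnt)
  fire out at step 8

5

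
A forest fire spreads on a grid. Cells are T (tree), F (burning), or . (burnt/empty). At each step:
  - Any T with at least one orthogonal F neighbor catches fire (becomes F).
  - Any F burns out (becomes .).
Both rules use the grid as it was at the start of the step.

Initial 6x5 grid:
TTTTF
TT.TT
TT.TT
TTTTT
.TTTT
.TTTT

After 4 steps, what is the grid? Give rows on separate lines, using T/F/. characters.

Step 1: 2 trees catch fire, 1 burn out
  TTTF.
  TT.TF
  TT.TT
  TTTTT
  .TTTT
  .TTTT
Step 2: 3 trees catch fire, 2 burn out
  TTF..
  TT.F.
  TT.TF
  TTTTT
  .TTTT
  .TTTT
Step 3: 3 trees catch fire, 3 burn out
  TF...
  TT...
  TT.F.
  TTTTF
  .TTTT
  .TTTT
Step 4: 4 trees catch fire, 3 burn out
  F....
  TF...
  TT...
  TTTF.
  .TTTF
  .TTTT

F....
TF...
TT...
TTTF.
.TTTF
.TTTT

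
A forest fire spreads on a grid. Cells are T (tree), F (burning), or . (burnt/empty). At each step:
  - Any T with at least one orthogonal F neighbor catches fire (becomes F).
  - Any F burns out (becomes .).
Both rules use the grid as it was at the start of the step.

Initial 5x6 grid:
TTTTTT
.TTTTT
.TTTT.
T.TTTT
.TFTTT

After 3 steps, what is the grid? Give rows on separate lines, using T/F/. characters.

Step 1: 3 trees catch fire, 1 burn out
  TTTTTT
  .TTTTT
  .TTTT.
  T.FTTT
  .F.FTT
Step 2: 3 trees catch fire, 3 burn out
  TTTTTT
  .TTTTT
  .TFTT.
  T..FTT
  ....FT
Step 3: 5 trees catch fire, 3 burn out
  TTTTTT
  .TFTTT
  .F.FT.
  T...FT
  .....F

TTTTTT
.TFTTT
.F.FT.
T...FT
.....F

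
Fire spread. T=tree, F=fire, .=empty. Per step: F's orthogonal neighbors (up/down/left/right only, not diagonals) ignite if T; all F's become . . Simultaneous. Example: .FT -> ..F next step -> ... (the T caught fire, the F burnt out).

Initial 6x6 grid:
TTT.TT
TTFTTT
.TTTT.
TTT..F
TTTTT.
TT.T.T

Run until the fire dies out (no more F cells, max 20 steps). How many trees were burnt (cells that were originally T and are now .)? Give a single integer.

Answer: 25

Derivation:
Step 1: +4 fires, +2 burnt (F count now 4)
Step 2: +6 fires, +4 burnt (F count now 6)
Step 3: +6 fires, +6 burnt (F count now 6)
Step 4: +4 fires, +6 burnt (F count now 4)
Step 5: +4 fires, +4 burnt (F count now 4)
Step 6: +1 fires, +4 burnt (F count now 1)
Step 7: +0 fires, +1 burnt (F count now 0)
Fire out after step 7
Initially T: 26, now '.': 35
Total burnt (originally-T cells now '.'): 25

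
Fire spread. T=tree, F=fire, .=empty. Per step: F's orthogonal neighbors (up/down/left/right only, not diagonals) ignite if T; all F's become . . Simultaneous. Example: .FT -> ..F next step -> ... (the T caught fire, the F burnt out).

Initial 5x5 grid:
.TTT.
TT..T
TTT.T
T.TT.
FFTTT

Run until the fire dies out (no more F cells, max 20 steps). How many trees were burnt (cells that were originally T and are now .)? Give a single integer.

Answer: 14

Derivation:
Step 1: +2 fires, +2 burnt (F count now 2)
Step 2: +3 fires, +2 burnt (F count now 3)
Step 3: +5 fires, +3 burnt (F count now 5)
Step 4: +1 fires, +5 burnt (F count now 1)
Step 5: +1 fires, +1 burnt (F count now 1)
Step 6: +1 fires, +1 burnt (F count now 1)
Step 7: +1 fires, +1 burnt (F count now 1)
Step 8: +0 fires, +1 burnt (F count now 0)
Fire out after step 8
Initially T: 16, now '.': 23
Total burnt (originally-T cells now '.'): 14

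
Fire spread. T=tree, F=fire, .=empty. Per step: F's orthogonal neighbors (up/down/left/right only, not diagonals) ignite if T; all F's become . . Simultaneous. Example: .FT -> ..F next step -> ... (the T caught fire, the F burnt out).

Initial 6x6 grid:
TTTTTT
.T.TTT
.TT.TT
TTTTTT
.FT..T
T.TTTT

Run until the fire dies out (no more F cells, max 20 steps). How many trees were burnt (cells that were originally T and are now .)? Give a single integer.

Answer: 26

Derivation:
Step 1: +2 fires, +1 burnt (F count now 2)
Step 2: +4 fires, +2 burnt (F count now 4)
Step 3: +4 fires, +4 burnt (F count now 4)
Step 4: +3 fires, +4 burnt (F count now 3)
Step 5: +5 fires, +3 burnt (F count now 5)
Step 6: +4 fires, +5 burnt (F count now 4)
Step 7: +3 fires, +4 burnt (F count now 3)
Step 8: +1 fires, +3 burnt (F count now 1)
Step 9: +0 fires, +1 burnt (F count now 0)
Fire out after step 9
Initially T: 27, now '.': 35
Total burnt (originally-T cells now '.'): 26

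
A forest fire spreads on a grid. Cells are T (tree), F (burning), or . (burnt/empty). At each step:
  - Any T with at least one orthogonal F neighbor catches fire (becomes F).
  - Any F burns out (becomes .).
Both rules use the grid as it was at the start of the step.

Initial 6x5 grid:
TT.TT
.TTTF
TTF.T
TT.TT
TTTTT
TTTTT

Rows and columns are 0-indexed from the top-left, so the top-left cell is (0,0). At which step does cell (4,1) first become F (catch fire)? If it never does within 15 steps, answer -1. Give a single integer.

Step 1: cell (4,1)='T' (+5 fires, +2 burnt)
Step 2: cell (4,1)='T' (+5 fires, +5 burnt)
Step 3: cell (4,1)='F' (+5 fires, +5 burnt)
  -> target ignites at step 3
Step 4: cell (4,1)='.' (+6 fires, +5 burnt)
Step 5: cell (4,1)='.' (+3 fires, +6 burnt)
Step 6: cell (4,1)='.' (+0 fires, +3 burnt)
  fire out at step 6

3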